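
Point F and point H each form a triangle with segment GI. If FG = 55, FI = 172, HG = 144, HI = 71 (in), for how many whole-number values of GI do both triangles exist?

From triangle FGI: 117 < GI < 227.
From triangle HGI: 73 < GI < 215.
Intersection: 117 < GI < 215, so integers 118 through 214: 97 values.

97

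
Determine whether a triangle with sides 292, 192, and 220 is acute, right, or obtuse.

Compare the square of the longest side to the sum of squares of the other two: 192² + 220² = 85264 = 292².

right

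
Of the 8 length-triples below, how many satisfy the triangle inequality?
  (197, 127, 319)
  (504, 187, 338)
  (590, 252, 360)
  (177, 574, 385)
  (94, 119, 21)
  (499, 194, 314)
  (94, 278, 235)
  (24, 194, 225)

5

(127,197,319): 127+197 > 319 → valid
(187,338,504): 187+338 > 504 → valid
(252,360,590): 252+360 > 590 → valid
(177,385,574): 177+385 ≤ 574 → not valid
(21,94,119): 21+94 ≤ 119 → not valid
(194,314,499): 194+314 > 499 → valid
(94,235,278): 94+235 > 278 → valid
(24,194,225): 24+194 ≤ 225 → not valid
5 of the 8 triples form a triangle.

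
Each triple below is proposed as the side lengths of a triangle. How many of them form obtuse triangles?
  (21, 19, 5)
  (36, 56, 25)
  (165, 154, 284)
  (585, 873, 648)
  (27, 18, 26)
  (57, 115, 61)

4

(21,19,5): 5²+19² = 386 < 441 = 21² → obtuse
(36,56,25): 25²+36² = 1921 < 3136 = 56² → obtuse
(165,154,284): 154²+165² = 50941 < 80656 = 284² → obtuse
(585,873,648): 585²+648² = 762129 = 873² → right
(27,18,26): 18²+26² = 1000 > 729 = 27² → acute
(57,115,61): 57²+61² = 6970 < 13225 = 115² → obtuse
4 of the 6 are obtuse.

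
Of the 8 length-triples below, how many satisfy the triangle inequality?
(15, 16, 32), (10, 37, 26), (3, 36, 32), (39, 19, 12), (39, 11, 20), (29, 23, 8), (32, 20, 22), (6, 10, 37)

(15,16,32): 15+16 ≤ 32 → not valid
(10,26,37): 10+26 ≤ 37 → not valid
(3,32,36): 3+32 ≤ 36 → not valid
(12,19,39): 12+19 ≤ 39 → not valid
(11,20,39): 11+20 ≤ 39 → not valid
(8,23,29): 8+23 > 29 → valid
(20,22,32): 20+22 > 32 → valid
(6,10,37): 6+10 ≤ 37 → not valid
2 of the 8 triples form a triangle.

2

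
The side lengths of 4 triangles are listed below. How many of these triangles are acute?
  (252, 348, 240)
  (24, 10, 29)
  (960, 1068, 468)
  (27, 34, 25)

(252,348,240): 240²+252² = 121104 = 348² → right
(24,10,29): 10²+24² = 676 < 841 = 29² → obtuse
(960,1068,468): 468²+960² = 1140624 = 1068² → right
(27,34,25): 25²+27² = 1354 > 1156 = 34² → acute
1 of the 4 is acute.

1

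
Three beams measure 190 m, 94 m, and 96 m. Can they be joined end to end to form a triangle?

No

The two shorter sides sum to 190, exactly equal to the longest side 190.
That gives only a degenerate (flat) triangle — the inequality must be strict.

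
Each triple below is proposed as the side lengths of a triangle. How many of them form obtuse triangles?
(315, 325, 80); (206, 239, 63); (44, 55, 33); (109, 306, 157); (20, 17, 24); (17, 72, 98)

(315,325,80): 80²+315² = 105625 = 325² → right
(206,239,63): 63²+206² = 46405 < 57121 = 239² → obtuse
(44,55,33): 33²+44² = 3025 = 55² → right
(109,306,157): 109+157 ≤ 306, not a triangle
(20,17,24): 17²+20² = 689 > 576 = 24² → acute
(17,72,98): 17+72 ≤ 98, not a triangle
1 of the 6 is obtuse.

1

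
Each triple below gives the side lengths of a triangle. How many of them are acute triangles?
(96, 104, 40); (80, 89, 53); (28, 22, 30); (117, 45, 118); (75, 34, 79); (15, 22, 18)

(96,104,40): 40²+96² = 10816 = 104² → right
(80,89,53): 53²+80² = 9209 > 7921 = 89² → acute
(28,22,30): 22²+28² = 1268 > 900 = 30² → acute
(117,45,118): 45²+117² = 15714 > 13924 = 118² → acute
(75,34,79): 34²+75² = 6781 > 6241 = 79² → acute
(15,22,18): 15²+18² = 549 > 484 = 22² → acute
5 of the 6 are acute.

5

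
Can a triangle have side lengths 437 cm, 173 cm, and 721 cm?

The longest side is 721, but the other two sum to only 610.
610 < 721, so the triangle inequality fails.

No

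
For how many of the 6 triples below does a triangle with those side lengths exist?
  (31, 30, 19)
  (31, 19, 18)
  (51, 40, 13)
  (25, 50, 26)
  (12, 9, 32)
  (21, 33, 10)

4

(19,30,31): 19+30 > 31 → valid
(18,19,31): 18+19 > 31 → valid
(13,40,51): 13+40 > 51 → valid
(25,26,50): 25+26 > 50 → valid
(9,12,32): 9+12 ≤ 32 → not valid
(10,21,33): 10+21 ≤ 33 → not valid
4 of the 6 triples form a triangle.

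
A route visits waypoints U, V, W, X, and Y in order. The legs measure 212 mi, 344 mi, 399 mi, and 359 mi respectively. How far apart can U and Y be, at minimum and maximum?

0 ≤ UY ≤ 1314 mi

The maximum is all hops collinear in one direction: 212 + 344 + 399 + 359 = 1314.
The longest hop is 399; the others sum to 915. Since 399 ≤ 915, the path can fold back on itself completely, so the minimum distance is 0.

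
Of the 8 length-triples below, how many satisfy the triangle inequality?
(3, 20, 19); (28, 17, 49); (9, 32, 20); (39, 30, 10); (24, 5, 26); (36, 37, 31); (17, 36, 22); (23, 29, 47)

(3,19,20): 3+19 > 20 → valid
(17,28,49): 17+28 ≤ 49 → not valid
(9,20,32): 9+20 ≤ 32 → not valid
(10,30,39): 10+30 > 39 → valid
(5,24,26): 5+24 > 26 → valid
(31,36,37): 31+36 > 37 → valid
(17,22,36): 17+22 > 36 → valid
(23,29,47): 23+29 > 47 → valid
6 of the 8 triples form a triangle.

6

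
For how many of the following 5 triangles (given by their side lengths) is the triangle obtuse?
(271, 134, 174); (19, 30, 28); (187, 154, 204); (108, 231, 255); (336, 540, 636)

1

(271,134,174): 134²+174² = 48232 < 73441 = 271² → obtuse
(19,30,28): 19²+28² = 1145 > 900 = 30² → acute
(187,154,204): 154²+187² = 58685 > 41616 = 204² → acute
(108,231,255): 108²+231² = 65025 = 255² → right
(336,540,636): 336²+540² = 404496 = 636² → right
1 of the 5 is obtuse.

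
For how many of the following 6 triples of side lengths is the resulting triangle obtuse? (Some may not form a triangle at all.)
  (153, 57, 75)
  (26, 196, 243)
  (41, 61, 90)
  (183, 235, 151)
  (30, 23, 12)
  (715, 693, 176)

2

(153,57,75): 57+75 ≤ 153, not a triangle
(26,196,243): 26+196 ≤ 243, not a triangle
(41,61,90): 41²+61² = 5402 < 8100 = 90² → obtuse
(183,235,151): 151²+183² = 56290 > 55225 = 235² → acute
(30,23,12): 12²+23² = 673 < 900 = 30² → obtuse
(715,693,176): 176²+693² = 511225 = 715² → right
2 of the 6 are obtuse.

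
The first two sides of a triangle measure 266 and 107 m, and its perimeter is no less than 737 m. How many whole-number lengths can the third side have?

Triangle inequality: 159 < x < 373. Perimeter ≥ 737 gives x ≥ 737 − 266 − 107 = 364.
So 364 ≤ x < 373; integers 364 through 372: 9 values.

9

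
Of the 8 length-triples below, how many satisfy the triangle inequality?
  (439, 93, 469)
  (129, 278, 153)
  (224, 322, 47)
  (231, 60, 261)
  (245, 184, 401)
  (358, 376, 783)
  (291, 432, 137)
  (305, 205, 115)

5

(93,439,469): 93+439 > 469 → valid
(129,153,278): 129+153 > 278 → valid
(47,224,322): 47+224 ≤ 322 → not valid
(60,231,261): 60+231 > 261 → valid
(184,245,401): 184+245 > 401 → valid
(358,376,783): 358+376 ≤ 783 → not valid
(137,291,432): 137+291 ≤ 432 → not valid
(115,205,305): 115+205 > 305 → valid
5 of the 8 triples form a triangle.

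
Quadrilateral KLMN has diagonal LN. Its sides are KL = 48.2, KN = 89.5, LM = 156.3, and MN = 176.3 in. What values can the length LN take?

41.3 < LN < 137.7

From triangle KLN: |48.2 − 89.5| < LN < 48.2 + 89.5, i.e. 41.3 < LN < 137.7.
From triangle MLN: 20.0 < LN < 332.6.
Both must hold, so LN lies in the intersection.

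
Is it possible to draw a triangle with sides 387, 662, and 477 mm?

The longest side is 662, and the other two sum to 864.
Since 864 > 662, the triangle inequality holds.

Yes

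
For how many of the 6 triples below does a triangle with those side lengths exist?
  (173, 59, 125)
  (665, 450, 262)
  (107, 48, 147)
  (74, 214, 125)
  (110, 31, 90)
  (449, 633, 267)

5

(59,125,173): 59+125 > 173 → valid
(262,450,665): 262+450 > 665 → valid
(48,107,147): 48+107 > 147 → valid
(74,125,214): 74+125 ≤ 214 → not valid
(31,90,110): 31+90 > 110 → valid
(267,449,633): 267+449 > 633 → valid
5 of the 6 triples form a triangle.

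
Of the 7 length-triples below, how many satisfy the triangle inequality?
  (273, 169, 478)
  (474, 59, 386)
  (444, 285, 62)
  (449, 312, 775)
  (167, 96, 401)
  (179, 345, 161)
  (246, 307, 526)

1

(169,273,478): 169+273 ≤ 478 → not valid
(59,386,474): 59+386 ≤ 474 → not valid
(62,285,444): 62+285 ≤ 444 → not valid
(312,449,775): 312+449 ≤ 775 → not valid
(96,167,401): 96+167 ≤ 401 → not valid
(161,179,345): 161+179 ≤ 345 → not valid
(246,307,526): 246+307 > 526 → valid
1 of the 7 triples forms a triangle.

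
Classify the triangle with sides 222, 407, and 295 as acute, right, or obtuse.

obtuse

Compare the square of the longest side to the sum of squares of the other two: 222² + 295² = 136309 < 165649 = 407².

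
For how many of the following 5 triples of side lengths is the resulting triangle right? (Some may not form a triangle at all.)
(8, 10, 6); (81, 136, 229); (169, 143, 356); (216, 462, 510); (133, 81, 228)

(8,10,6): 6²+8² = 100 = 10² → right
(81,136,229): 81+136 ≤ 229, not a triangle
(169,143,356): 143+169 ≤ 356, not a triangle
(216,462,510): 216²+462² = 260100 = 510² → right
(133,81,228): 81+133 ≤ 228, not a triangle
2 of the 5 are right.

2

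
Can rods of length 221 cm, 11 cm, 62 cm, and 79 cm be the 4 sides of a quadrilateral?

For a quadrilateral, each side must be shorter than the sum of the others.
Here the longest side is 221, but the remaining 3 sides sum to only 152.

No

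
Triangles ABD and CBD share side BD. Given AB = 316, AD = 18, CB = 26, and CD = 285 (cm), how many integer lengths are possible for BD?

From triangle ABD: 298 < BD < 334.
From triangle CBD: 259 < BD < 311.
Intersection: 298 < BD < 311, so integers 299 through 310: 12 values.

12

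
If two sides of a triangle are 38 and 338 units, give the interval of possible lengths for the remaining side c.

By the triangle inequality, c must be less than 38 + 338 = 376 and greater than |38 − 338| = 300.

300 < c < 376 (units)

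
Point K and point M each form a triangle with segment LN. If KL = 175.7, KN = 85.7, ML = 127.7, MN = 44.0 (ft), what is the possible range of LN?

90.0 < LN < 171.7

From triangle KLN: |175.7 − 85.7| < LN < 175.7 + 85.7, i.e. 90.0 < LN < 261.4.
From triangle MLN: 83.7 < LN < 171.7.
Both must hold, so LN lies in the intersection.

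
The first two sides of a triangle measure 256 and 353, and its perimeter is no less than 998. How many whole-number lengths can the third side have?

Triangle inequality: 97 < x < 609. Perimeter ≥ 998 gives x ≥ 998 − 256 − 353 = 389.
So 389 ≤ x < 609; integers 389 through 608: 220 values.

220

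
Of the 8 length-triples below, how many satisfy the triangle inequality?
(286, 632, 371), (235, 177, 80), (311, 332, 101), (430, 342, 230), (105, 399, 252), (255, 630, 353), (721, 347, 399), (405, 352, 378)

(286,371,632): 286+371 > 632 → valid
(80,177,235): 80+177 > 235 → valid
(101,311,332): 101+311 > 332 → valid
(230,342,430): 230+342 > 430 → valid
(105,252,399): 105+252 ≤ 399 → not valid
(255,353,630): 255+353 ≤ 630 → not valid
(347,399,721): 347+399 > 721 → valid
(352,378,405): 352+378 > 405 → valid
6 of the 8 triples form a triangle.

6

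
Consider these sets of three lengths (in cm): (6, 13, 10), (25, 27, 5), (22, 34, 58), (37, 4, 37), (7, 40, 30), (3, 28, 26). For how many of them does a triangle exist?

(6,10,13): 6+10 > 13 → valid
(5,25,27): 5+25 > 27 → valid
(22,34,58): 22+34 ≤ 58 → not valid
(4,37,37): 4+37 > 37 → valid
(7,30,40): 7+30 ≤ 40 → not valid
(3,26,28): 3+26 > 28 → valid
4 of the 6 triples form a triangle.

4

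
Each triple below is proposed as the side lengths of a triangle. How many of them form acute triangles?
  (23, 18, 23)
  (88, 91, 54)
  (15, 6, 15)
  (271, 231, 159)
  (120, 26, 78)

4

(23,18,23): 18²+23² = 853 > 529 = 23² → acute
(88,91,54): 54²+88² = 10660 > 8281 = 91² → acute
(15,6,15): 6²+15² = 261 > 225 = 15² → acute
(271,231,159): 159²+231² = 78642 > 73441 = 271² → acute
(120,26,78): 26+78 ≤ 120, not a triangle
4 of the 5 are acute.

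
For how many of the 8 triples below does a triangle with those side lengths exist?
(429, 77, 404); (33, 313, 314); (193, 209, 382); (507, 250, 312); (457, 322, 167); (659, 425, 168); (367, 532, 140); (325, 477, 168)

6

(77,404,429): 77+404 > 429 → valid
(33,313,314): 33+313 > 314 → valid
(193,209,382): 193+209 > 382 → valid
(250,312,507): 250+312 > 507 → valid
(167,322,457): 167+322 > 457 → valid
(168,425,659): 168+425 ≤ 659 → not valid
(140,367,532): 140+367 ≤ 532 → not valid
(168,325,477): 168+325 > 477 → valid
6 of the 8 triples form a triangle.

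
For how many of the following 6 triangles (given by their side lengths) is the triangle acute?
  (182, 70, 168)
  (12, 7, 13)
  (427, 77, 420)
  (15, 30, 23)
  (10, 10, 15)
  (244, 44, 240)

(182,70,168): 70²+168² = 33124 = 182² → right
(12,7,13): 7²+12² = 193 > 169 = 13² → acute
(427,77,420): 77²+420² = 182329 = 427² → right
(15,30,23): 15²+23² = 754 < 900 = 30² → obtuse
(10,10,15): 10²+10² = 200 < 225 = 15² → obtuse
(244,44,240): 44²+240² = 59536 = 244² → right
1 of the 6 is acute.

1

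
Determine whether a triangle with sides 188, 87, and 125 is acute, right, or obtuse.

Compare the square of the longest side to the sum of squares of the other two: 87² + 125² = 23194 < 35344 = 188².

obtuse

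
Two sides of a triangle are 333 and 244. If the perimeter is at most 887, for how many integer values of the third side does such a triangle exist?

221

Triangle inequality: 89 < x < 577. Perimeter ≤ 887 gives x ≤ 887 − 333 − 244 = 310.
So 89 < x ≤ 310; integers 90 through 310: 221 values.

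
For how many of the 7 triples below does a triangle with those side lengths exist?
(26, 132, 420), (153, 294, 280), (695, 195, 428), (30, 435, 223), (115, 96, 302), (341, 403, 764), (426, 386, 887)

(26,132,420): 26+132 ≤ 420 → not valid
(153,280,294): 153+280 > 294 → valid
(195,428,695): 195+428 ≤ 695 → not valid
(30,223,435): 30+223 ≤ 435 → not valid
(96,115,302): 96+115 ≤ 302 → not valid
(341,403,764): 341+403 ≤ 764 → not valid
(386,426,887): 386+426 ≤ 887 → not valid
1 of the 7 triples forms a triangle.

1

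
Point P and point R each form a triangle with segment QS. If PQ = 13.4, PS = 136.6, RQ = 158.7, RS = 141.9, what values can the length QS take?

123.2 < QS < 150.0

From triangle PQS: |13.4 − 136.6| < QS < 13.4 + 136.6, i.e. 123.2 < QS < 150.0.
From triangle RQS: 16.8 < QS < 300.6.
Both must hold, so QS lies in the intersection.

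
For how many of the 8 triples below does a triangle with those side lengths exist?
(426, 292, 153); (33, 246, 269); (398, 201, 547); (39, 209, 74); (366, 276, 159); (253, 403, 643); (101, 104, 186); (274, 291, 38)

(153,292,426): 153+292 > 426 → valid
(33,246,269): 33+246 > 269 → valid
(201,398,547): 201+398 > 547 → valid
(39,74,209): 39+74 ≤ 209 → not valid
(159,276,366): 159+276 > 366 → valid
(253,403,643): 253+403 > 643 → valid
(101,104,186): 101+104 > 186 → valid
(38,274,291): 38+274 > 291 → valid
7 of the 8 triples form a triangle.

7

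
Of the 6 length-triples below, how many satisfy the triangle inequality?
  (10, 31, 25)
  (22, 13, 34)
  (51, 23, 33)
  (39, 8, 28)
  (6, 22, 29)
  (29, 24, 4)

3

(10,25,31): 10+25 > 31 → valid
(13,22,34): 13+22 > 34 → valid
(23,33,51): 23+33 > 51 → valid
(8,28,39): 8+28 ≤ 39 → not valid
(6,22,29): 6+22 ≤ 29 → not valid
(4,24,29): 4+24 ≤ 29 → not valid
3 of the 6 triples form a triangle.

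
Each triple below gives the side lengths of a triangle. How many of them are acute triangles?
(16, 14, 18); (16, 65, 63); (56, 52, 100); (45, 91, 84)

2

(16,14,18): 14²+16² = 452 > 324 = 18² → acute
(16,65,63): 16²+63² = 4225 = 65² → right
(56,52,100): 52²+56² = 5840 < 10000 = 100² → obtuse
(45,91,84): 45²+84² = 9081 > 8281 = 91² → acute
2 of the 4 are acute.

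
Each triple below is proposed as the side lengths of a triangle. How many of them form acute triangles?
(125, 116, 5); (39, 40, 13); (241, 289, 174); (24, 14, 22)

3

(125,116,5): 5+116 ≤ 125, not a triangle
(39,40,13): 13²+39² = 1690 > 1600 = 40² → acute
(241,289,174): 174²+241² = 88357 > 83521 = 289² → acute
(24,14,22): 14²+22² = 680 > 576 = 24² → acute
3 of the 4 are acute.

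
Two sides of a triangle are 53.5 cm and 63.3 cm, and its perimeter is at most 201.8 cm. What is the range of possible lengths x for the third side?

Triangle inequality alone gives 9.8 < x < 116.8.
The perimeter condition gives x ≤ 201.8 − 53.5 − 63.3 = 85.0.
Intersecting the two: 9.8 < x ≤ 85.0.

9.8 < x ≤ 85.0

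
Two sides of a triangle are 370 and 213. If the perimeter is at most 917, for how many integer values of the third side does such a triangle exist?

177

Triangle inequality: 157 < x < 583. Perimeter ≤ 917 gives x ≤ 917 − 370 − 213 = 334.
So 157 < x ≤ 334; integers 158 through 334: 177 values.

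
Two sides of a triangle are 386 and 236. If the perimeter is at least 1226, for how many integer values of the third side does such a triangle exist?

Triangle inequality: 150 < x < 622. Perimeter ≥ 1226 gives x ≥ 1226 − 386 − 236 = 604.
So 604 ≤ x < 622; integers 604 through 621: 18 values.

18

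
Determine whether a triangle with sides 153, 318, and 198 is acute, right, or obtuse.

Compare the square of the longest side to the sum of squares of the other two: 153² + 198² = 62613 < 101124 = 318².

obtuse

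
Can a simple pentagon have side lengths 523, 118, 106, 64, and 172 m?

For a pentagon, each side must be shorter than the sum of the others.
Here the longest side is 523, but the remaining 4 sides sum to only 460.

No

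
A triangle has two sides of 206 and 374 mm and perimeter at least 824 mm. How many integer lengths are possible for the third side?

Triangle inequality: 168 < x < 580. Perimeter ≥ 824 gives x ≥ 824 − 206 − 374 = 244.
So 244 ≤ x < 580; integers 244 through 579: 336 values.

336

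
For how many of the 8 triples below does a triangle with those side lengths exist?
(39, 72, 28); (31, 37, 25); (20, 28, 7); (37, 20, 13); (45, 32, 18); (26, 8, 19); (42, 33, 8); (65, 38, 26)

3

(28,39,72): 28+39 ≤ 72 → not valid
(25,31,37): 25+31 > 37 → valid
(7,20,28): 7+20 ≤ 28 → not valid
(13,20,37): 13+20 ≤ 37 → not valid
(18,32,45): 18+32 > 45 → valid
(8,19,26): 8+19 > 26 → valid
(8,33,42): 8+33 ≤ 42 → not valid
(26,38,65): 26+38 ≤ 65 → not valid
3 of the 8 triples form a triangle.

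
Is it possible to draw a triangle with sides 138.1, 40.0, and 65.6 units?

No

The longest side is 138.1, but the other two sum to only 105.6.
105.6 < 138.1, so the triangle inequality fails.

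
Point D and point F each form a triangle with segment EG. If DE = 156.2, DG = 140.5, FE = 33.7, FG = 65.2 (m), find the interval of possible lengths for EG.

31.5 < EG < 98.9

From triangle DEG: |156.2 − 140.5| < EG < 156.2 + 140.5, i.e. 15.7 < EG < 296.7.
From triangle FEG: 31.5 < EG < 98.9.
Both must hold, so EG lies in the intersection.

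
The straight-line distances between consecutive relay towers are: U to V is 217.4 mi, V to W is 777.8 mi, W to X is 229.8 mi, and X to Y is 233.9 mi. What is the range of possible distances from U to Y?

The maximum is all hops collinear in one direction: 217.4 + 777.8 + 229.8 + 233.9 = 1458.9.
The longest hop is 777.8; the others sum to 681.1. Folding the others back against it leaves at least 777.8 − 681.1 = 96.7.

96.7 ≤ UY ≤ 1458.9 mi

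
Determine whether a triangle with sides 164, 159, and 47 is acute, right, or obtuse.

Compare the square of the longest side to the sum of squares of the other two: 47² + 159² = 27490 > 26896 = 164².

acute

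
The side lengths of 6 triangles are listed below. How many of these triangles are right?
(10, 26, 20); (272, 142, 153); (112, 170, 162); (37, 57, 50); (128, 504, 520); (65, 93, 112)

1

(10,26,20): 10²+20² = 500 < 676 = 26² → obtuse
(272,142,153): 142²+153² = 43573 < 73984 = 272² → obtuse
(112,170,162): 112²+162² = 38788 > 28900 = 170² → acute
(37,57,50): 37²+50² = 3869 > 3249 = 57² → acute
(128,504,520): 128²+504² = 270400 = 520² → right
(65,93,112): 65²+93² = 12874 > 12544 = 112² → acute
1 of the 6 is right.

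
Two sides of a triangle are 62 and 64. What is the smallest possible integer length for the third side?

The third side must be strictly greater than |62 − 64| = 2.
The smallest integer above 2 is 3.

3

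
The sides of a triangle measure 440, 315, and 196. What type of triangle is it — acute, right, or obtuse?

obtuse

Compare the square of the longest side to the sum of squares of the other two: 196² + 315² = 137641 < 193600 = 440².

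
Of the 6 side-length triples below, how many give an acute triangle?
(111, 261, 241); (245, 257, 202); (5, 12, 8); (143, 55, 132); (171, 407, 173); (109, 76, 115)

3

(111,261,241): 111²+241² = 70402 > 68121 = 261² → acute
(245,257,202): 202²+245² = 100829 > 66049 = 257² → acute
(5,12,8): 5²+8² = 89 < 144 = 12² → obtuse
(143,55,132): 55²+132² = 20449 = 143² → right
(171,407,173): 171+173 ≤ 407, not a triangle
(109,76,115): 76²+109² = 17657 > 13225 = 115² → acute
3 of the 6 are acute.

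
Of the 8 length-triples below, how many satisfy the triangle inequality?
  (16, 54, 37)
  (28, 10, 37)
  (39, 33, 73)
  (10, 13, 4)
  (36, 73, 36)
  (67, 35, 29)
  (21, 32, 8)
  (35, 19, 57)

2

(16,37,54): 16+37 ≤ 54 → not valid
(10,28,37): 10+28 > 37 → valid
(33,39,73): 33+39 ≤ 73 → not valid
(4,10,13): 4+10 > 13 → valid
(36,36,73): 36+36 ≤ 73 → not valid
(29,35,67): 29+35 ≤ 67 → not valid
(8,21,32): 8+21 ≤ 32 → not valid
(19,35,57): 19+35 ≤ 57 → not valid
2 of the 8 triples form a triangle.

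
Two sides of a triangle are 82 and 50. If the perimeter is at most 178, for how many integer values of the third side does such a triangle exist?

Triangle inequality: 32 < x < 132. Perimeter ≤ 178 gives x ≤ 178 − 82 − 50 = 46.
So 32 < x ≤ 46; integers 33 through 46: 14 values.

14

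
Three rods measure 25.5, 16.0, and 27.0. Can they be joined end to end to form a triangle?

The longest side is 27.0, and the other two sum to 41.5.
Since 41.5 > 27.0, the triangle inequality holds.

Yes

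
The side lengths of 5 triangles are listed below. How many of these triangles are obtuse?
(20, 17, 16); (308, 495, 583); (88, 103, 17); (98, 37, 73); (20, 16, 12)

2

(20,17,16): 16²+17² = 545 > 400 = 20² → acute
(308,495,583): 308²+495² = 339889 = 583² → right
(88,103,17): 17²+88² = 8033 < 10609 = 103² → obtuse
(98,37,73): 37²+73² = 6698 < 9604 = 98² → obtuse
(20,16,12): 12²+16² = 400 = 20² → right
2 of the 5 are obtuse.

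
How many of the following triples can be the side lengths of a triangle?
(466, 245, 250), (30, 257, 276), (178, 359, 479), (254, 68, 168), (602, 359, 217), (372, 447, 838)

(245,250,466): 245+250 > 466 → valid
(30,257,276): 30+257 > 276 → valid
(178,359,479): 178+359 > 479 → valid
(68,168,254): 68+168 ≤ 254 → not valid
(217,359,602): 217+359 ≤ 602 → not valid
(372,447,838): 372+447 ≤ 838 → not valid
3 of the 6 triples form a triangle.

3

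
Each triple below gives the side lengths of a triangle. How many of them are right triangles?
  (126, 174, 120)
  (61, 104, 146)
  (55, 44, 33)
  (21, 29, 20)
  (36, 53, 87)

3

(126,174,120): 120²+126² = 30276 = 174² → right
(61,104,146): 61²+104² = 14537 < 21316 = 146² → obtuse
(55,44,33): 33²+44² = 3025 = 55² → right
(21,29,20): 20²+21² = 841 = 29² → right
(36,53,87): 36²+53² = 4105 < 7569 = 87² → obtuse
3 of the 5 are right.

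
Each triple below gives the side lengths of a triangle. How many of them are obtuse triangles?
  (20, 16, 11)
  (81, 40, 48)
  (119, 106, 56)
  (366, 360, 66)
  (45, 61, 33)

3

(20,16,11): 11²+16² = 377 < 400 = 20² → obtuse
(81,40,48): 40²+48² = 3904 < 6561 = 81² → obtuse
(119,106,56): 56²+106² = 14372 > 14161 = 119² → acute
(366,360,66): 66²+360² = 133956 = 366² → right
(45,61,33): 33²+45² = 3114 < 3721 = 61² → obtuse
3 of the 5 are obtuse.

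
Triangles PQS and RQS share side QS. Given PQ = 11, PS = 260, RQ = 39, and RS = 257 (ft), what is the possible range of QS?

From triangle PQS: |11 − 260| < QS < 11 + 260, i.e. 249 < QS < 271.
From triangle RQS: 218 < QS < 296.
Both must hold, so QS lies in the intersection.

249 < QS < 271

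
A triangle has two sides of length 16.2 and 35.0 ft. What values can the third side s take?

By the triangle inequality, s must be less than 16.2 + 35.0 = 51.2 and greater than |16.2 − 35.0| = 18.8.

18.8 < s < 51.2 (ft)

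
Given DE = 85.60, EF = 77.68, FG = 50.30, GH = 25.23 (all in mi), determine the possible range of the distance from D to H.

The maximum is all hops collinear in one direction: 85.60 + 77.68 + 50.30 + 25.23 = 238.81.
The longest hop is 85.60; the others sum to 153.21. Since 85.60 ≤ 153.21, the path can fold back on itself completely, so the minimum distance is 0.

0 ≤ DH ≤ 238.81 mi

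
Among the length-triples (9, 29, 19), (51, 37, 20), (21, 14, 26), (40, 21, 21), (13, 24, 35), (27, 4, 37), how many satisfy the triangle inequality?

4

(9,19,29): 9+19 ≤ 29 → not valid
(20,37,51): 20+37 > 51 → valid
(14,21,26): 14+21 > 26 → valid
(21,21,40): 21+21 > 40 → valid
(13,24,35): 13+24 > 35 → valid
(4,27,37): 4+27 ≤ 37 → not valid
4 of the 6 triples form a triangle.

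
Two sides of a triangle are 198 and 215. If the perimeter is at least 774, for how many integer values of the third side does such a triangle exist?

Triangle inequality: 17 < x < 413. Perimeter ≥ 774 gives x ≥ 774 − 198 − 215 = 361.
So 361 ≤ x < 413; integers 361 through 412: 52 values.

52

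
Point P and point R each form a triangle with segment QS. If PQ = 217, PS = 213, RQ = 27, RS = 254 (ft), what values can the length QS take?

From triangle PQS: |217 − 213| < QS < 217 + 213, i.e. 4 < QS < 430.
From triangle RQS: 227 < QS < 281.
Both must hold, so QS lies in the intersection.

227 < QS < 281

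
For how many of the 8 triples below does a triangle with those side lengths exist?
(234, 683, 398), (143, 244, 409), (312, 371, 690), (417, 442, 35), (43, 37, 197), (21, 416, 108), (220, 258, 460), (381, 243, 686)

2

(234,398,683): 234+398 ≤ 683 → not valid
(143,244,409): 143+244 ≤ 409 → not valid
(312,371,690): 312+371 ≤ 690 → not valid
(35,417,442): 35+417 > 442 → valid
(37,43,197): 37+43 ≤ 197 → not valid
(21,108,416): 21+108 ≤ 416 → not valid
(220,258,460): 220+258 > 460 → valid
(243,381,686): 243+381 ≤ 686 → not valid
2 of the 8 triples form a triangle.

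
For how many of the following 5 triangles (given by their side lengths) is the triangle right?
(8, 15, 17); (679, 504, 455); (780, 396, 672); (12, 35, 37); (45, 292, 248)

4

(8,15,17): 8²+15² = 289 = 17² → right
(679,504,455): 455²+504² = 461041 = 679² → right
(780,396,672): 396²+672² = 608400 = 780² → right
(12,35,37): 12²+35² = 1369 = 37² → right
(45,292,248): 45²+248² = 63529 < 85264 = 292² → obtuse
4 of the 5 are right.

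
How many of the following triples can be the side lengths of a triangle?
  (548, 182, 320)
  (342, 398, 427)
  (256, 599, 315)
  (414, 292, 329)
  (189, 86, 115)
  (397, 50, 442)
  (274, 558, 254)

(182,320,548): 182+320 ≤ 548 → not valid
(342,398,427): 342+398 > 427 → valid
(256,315,599): 256+315 ≤ 599 → not valid
(292,329,414): 292+329 > 414 → valid
(86,115,189): 86+115 > 189 → valid
(50,397,442): 50+397 > 442 → valid
(254,274,558): 254+274 ≤ 558 → not valid
4 of the 7 triples form a triangle.

4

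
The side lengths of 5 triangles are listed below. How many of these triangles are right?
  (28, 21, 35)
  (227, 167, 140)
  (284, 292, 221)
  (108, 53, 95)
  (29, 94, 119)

1

(28,21,35): 21²+28² = 1225 = 35² → right
(227,167,140): 140²+167² = 47489 < 51529 = 227² → obtuse
(284,292,221): 221²+284² = 129497 > 85264 = 292² → acute
(108,53,95): 53²+95² = 11834 > 11664 = 108² → acute
(29,94,119): 29²+94² = 9677 < 14161 = 119² → obtuse
1 of the 5 is right.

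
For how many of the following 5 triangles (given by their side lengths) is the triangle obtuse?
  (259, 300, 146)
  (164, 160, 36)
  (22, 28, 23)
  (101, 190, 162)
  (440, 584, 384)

(259,300,146): 146²+259² = 88397 < 90000 = 300² → obtuse
(164,160,36): 36²+160² = 26896 = 164² → right
(22,28,23): 22²+23² = 1013 > 784 = 28² → acute
(101,190,162): 101²+162² = 36445 > 36100 = 190² → acute
(440,584,384): 384²+440² = 341056 = 584² → right
1 of the 5 is obtuse.

1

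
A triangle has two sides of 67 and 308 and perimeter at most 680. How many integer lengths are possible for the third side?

64

Triangle inequality: 241 < x < 375. Perimeter ≤ 680 gives x ≤ 680 − 67 − 308 = 305.
So 241 < x ≤ 305; integers 242 through 305: 64 values.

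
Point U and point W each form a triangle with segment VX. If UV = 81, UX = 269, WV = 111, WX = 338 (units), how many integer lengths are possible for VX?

From triangle UVX: 188 < VX < 350.
From triangle WVX: 227 < VX < 449.
Intersection: 227 < VX < 350, so integers 228 through 349: 122 values.

122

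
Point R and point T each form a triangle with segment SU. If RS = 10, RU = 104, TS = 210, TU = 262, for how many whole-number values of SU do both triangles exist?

From triangle RSU: 94 < SU < 114.
From triangle TSU: 52 < SU < 472.
Intersection: 94 < SU < 114, so integers 95 through 113: 19 values.

19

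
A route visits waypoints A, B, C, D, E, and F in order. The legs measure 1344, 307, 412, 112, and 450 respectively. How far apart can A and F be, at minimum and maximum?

The maximum is all hops collinear in one direction: 1344 + 307 + 412 + 112 + 450 = 2625.
The longest hop is 1344; the others sum to 1281. Folding the others back against it leaves at least 1344 − 1281 = 63.

63 ≤ AF ≤ 2625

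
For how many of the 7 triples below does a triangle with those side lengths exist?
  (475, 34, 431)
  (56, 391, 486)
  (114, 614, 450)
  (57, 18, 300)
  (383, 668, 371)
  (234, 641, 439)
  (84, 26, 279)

(34,431,475): 34+431 ≤ 475 → not valid
(56,391,486): 56+391 ≤ 486 → not valid
(114,450,614): 114+450 ≤ 614 → not valid
(18,57,300): 18+57 ≤ 300 → not valid
(371,383,668): 371+383 > 668 → valid
(234,439,641): 234+439 > 641 → valid
(26,84,279): 26+84 ≤ 279 → not valid
2 of the 7 triples form a triangle.

2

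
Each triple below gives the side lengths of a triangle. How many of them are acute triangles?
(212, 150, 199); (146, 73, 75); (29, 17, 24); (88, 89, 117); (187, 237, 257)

4

(212,150,199): 150²+199² = 62101 > 44944 = 212² → acute
(146,73,75): 73²+75² = 10954 < 21316 = 146² → obtuse
(29,17,24): 17²+24² = 865 > 841 = 29² → acute
(88,89,117): 88²+89² = 15665 > 13689 = 117² → acute
(187,237,257): 187²+237² = 91138 > 66049 = 257² → acute
4 of the 5 are acute.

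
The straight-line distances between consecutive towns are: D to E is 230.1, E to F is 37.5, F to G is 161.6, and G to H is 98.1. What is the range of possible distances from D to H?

The maximum is all hops collinear in one direction: 230.1 + 37.5 + 161.6 + 98.1 = 527.3.
The longest hop is 230.1; the others sum to 297.2. Since 230.1 ≤ 297.2, the path can fold back on itself completely, so the minimum distance is 0.

0 ≤ DH ≤ 527.3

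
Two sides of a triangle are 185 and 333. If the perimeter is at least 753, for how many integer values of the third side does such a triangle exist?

Triangle inequality: 148 < x < 518. Perimeter ≥ 753 gives x ≥ 753 − 185 − 333 = 235.
So 235 ≤ x < 518; integers 235 through 517: 283 values.

283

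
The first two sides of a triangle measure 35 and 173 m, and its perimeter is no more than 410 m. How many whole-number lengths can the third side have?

64

Triangle inequality: 138 < x < 208. Perimeter ≤ 410 gives x ≤ 410 − 35 − 173 = 202.
So 138 < x ≤ 202; integers 139 through 202: 64 values.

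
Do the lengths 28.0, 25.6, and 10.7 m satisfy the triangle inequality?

Yes

The longest side is 28.0, and the other two sum to 36.3.
Since 36.3 > 28.0, the triangle inequality holds.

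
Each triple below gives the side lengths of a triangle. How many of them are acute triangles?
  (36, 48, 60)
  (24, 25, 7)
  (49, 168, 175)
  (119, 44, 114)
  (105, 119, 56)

1

(36,48,60): 36²+48² = 3600 = 60² → right
(24,25,7): 7²+24² = 625 = 25² → right
(49,168,175): 49²+168² = 30625 = 175² → right
(119,44,114): 44²+114² = 14932 > 14161 = 119² → acute
(105,119,56): 56²+105² = 14161 = 119² → right
1 of the 5 is acute.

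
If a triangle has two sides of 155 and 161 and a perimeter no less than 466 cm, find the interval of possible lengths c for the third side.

Triangle inequality alone gives 6 < c < 316.
The perimeter condition gives c ≥ 466 − 155 − 161 = 150.
Intersecting the two: 150 ≤ c < 316.

150 ≤ c < 316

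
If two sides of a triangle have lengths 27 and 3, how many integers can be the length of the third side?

5

The third side lies in the open interval (24, 30).
Integers from 25 to 29 inclusive: 29 − 25 + 1 = 5.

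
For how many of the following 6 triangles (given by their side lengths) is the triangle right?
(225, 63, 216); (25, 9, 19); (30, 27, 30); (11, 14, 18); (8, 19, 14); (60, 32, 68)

2

(225,63,216): 63²+216² = 50625 = 225² → right
(25,9,19): 9²+19² = 442 < 625 = 25² → obtuse
(30,27,30): 27²+30² = 1629 > 900 = 30² → acute
(11,14,18): 11²+14² = 317 < 324 = 18² → obtuse
(8,19,14): 8²+14² = 260 < 361 = 19² → obtuse
(60,32,68): 32²+60² = 4624 = 68² → right
2 of the 6 are right.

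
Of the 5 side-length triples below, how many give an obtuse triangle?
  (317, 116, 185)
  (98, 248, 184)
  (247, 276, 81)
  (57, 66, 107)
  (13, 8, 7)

(317,116,185): 116+185 ≤ 317, not a triangle
(98,248,184): 98²+184² = 43460 < 61504 = 248² → obtuse
(247,276,81): 81²+247² = 67570 < 76176 = 276² → obtuse
(57,66,107): 57²+66² = 7605 < 11449 = 107² → obtuse
(13,8,7): 7²+8² = 113 < 169 = 13² → obtuse
4 of the 5 are obtuse.

4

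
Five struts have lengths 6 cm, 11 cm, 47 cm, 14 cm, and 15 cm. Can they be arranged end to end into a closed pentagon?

No

For a pentagon, each side must be shorter than the sum of the others.
Here the longest side is 47, but the remaining 4 sides sum to only 46.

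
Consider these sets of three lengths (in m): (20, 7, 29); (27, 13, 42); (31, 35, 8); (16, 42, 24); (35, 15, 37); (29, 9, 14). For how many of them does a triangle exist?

2

(7,20,29): 7+20 ≤ 29 → not valid
(13,27,42): 13+27 ≤ 42 → not valid
(8,31,35): 8+31 > 35 → valid
(16,24,42): 16+24 ≤ 42 → not valid
(15,35,37): 15+35 > 37 → valid
(9,14,29): 9+14 ≤ 29 → not valid
2 of the 6 triples form a triangle.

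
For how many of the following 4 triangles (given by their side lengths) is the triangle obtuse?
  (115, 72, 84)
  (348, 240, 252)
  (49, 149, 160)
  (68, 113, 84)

3

(115,72,84): 72²+84² = 12240 < 13225 = 115² → obtuse
(348,240,252): 240²+252² = 121104 = 348² → right
(49,149,160): 49²+149² = 24602 < 25600 = 160² → obtuse
(68,113,84): 68²+84² = 11680 < 12769 = 113² → obtuse
3 of the 4 are obtuse.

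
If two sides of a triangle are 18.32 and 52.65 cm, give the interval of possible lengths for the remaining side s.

By the triangle inequality, s must be less than 18.32 + 52.65 = 70.97 and greater than |18.32 − 52.65| = 34.33.

34.33 < s < 70.97 (cm)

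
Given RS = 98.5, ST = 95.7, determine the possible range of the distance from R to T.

2.8 ≤ RT ≤ 194.2

By the triangle inequality, |98.5 − 95.7| ≤ RT ≤ 98.5 + 95.7.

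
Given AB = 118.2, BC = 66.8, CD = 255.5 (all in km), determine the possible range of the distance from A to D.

The maximum is all hops collinear in one direction: 118.2 + 66.8 + 255.5 = 440.5.
The longest hop is 255.5; the others sum to 185.0. Folding the others back against it leaves at least 255.5 − 185.0 = 70.5.

70.5 ≤ AD ≤ 440.5 km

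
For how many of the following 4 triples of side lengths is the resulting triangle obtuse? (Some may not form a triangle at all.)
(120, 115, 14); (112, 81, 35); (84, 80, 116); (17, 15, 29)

(120,115,14): 14²+115² = 13421 < 14400 = 120² → obtuse
(112,81,35): 35²+81² = 7786 < 12544 = 112² → obtuse
(84,80,116): 80²+84² = 13456 = 116² → right
(17,15,29): 15²+17² = 514 < 841 = 29² → obtuse
3 of the 4 are obtuse.

3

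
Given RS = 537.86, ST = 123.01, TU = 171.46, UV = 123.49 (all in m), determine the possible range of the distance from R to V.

The maximum is all hops collinear in one direction: 537.86 + 123.01 + 171.46 + 123.49 = 955.82.
The longest hop is 537.86; the others sum to 417.96. Folding the others back against it leaves at least 537.86 − 417.96 = 119.90.

119.90 ≤ RV ≤ 955.82 m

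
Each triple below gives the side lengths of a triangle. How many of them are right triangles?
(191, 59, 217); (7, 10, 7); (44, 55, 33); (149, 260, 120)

1

(191,59,217): 59²+191² = 39962 < 47089 = 217² → obtuse
(7,10,7): 7²+7² = 98 < 100 = 10² → obtuse
(44,55,33): 33²+44² = 3025 = 55² → right
(149,260,120): 120²+149² = 36601 < 67600 = 260² → obtuse
1 of the 4 is right.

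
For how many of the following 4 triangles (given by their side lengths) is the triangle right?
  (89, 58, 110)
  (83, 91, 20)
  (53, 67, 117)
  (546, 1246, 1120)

(89,58,110): 58²+89² = 11285 < 12100 = 110² → obtuse
(83,91,20): 20²+83² = 7289 < 8281 = 91² → obtuse
(53,67,117): 53²+67² = 7298 < 13689 = 117² → obtuse
(546,1246,1120): 546²+1120² = 1552516 = 1246² → right
1 of the 4 is right.

1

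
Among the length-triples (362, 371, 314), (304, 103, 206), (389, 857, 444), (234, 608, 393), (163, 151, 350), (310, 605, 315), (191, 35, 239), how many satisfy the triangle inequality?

(314,362,371): 314+362 > 371 → valid
(103,206,304): 103+206 > 304 → valid
(389,444,857): 389+444 ≤ 857 → not valid
(234,393,608): 234+393 > 608 → valid
(151,163,350): 151+163 ≤ 350 → not valid
(310,315,605): 310+315 > 605 → valid
(35,191,239): 35+191 ≤ 239 → not valid
4 of the 7 triples form a triangle.

4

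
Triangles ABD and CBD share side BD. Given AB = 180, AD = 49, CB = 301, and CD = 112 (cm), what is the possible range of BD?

From triangle ABD: |180 − 49| < BD < 180 + 49, i.e. 131 < BD < 229.
From triangle CBD: 189 < BD < 413.
Both must hold, so BD lies in the intersection.

189 < BD < 229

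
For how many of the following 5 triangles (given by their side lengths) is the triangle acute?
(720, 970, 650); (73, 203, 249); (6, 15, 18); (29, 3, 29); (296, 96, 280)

(720,970,650): 650²+720² = 940900 = 970² → right
(73,203,249): 73²+203² = 46538 < 62001 = 249² → obtuse
(6,15,18): 6²+15² = 261 < 324 = 18² → obtuse
(29,3,29): 3²+29² = 850 > 841 = 29² → acute
(296,96,280): 96²+280² = 87616 = 296² → right
1 of the 5 is acute.

1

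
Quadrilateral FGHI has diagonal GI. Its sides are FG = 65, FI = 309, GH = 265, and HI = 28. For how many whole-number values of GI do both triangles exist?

48

From triangle FGI: 244 < GI < 374.
From triangle HGI: 237 < GI < 293.
Intersection: 244 < GI < 293, so integers 245 through 292: 48 values.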